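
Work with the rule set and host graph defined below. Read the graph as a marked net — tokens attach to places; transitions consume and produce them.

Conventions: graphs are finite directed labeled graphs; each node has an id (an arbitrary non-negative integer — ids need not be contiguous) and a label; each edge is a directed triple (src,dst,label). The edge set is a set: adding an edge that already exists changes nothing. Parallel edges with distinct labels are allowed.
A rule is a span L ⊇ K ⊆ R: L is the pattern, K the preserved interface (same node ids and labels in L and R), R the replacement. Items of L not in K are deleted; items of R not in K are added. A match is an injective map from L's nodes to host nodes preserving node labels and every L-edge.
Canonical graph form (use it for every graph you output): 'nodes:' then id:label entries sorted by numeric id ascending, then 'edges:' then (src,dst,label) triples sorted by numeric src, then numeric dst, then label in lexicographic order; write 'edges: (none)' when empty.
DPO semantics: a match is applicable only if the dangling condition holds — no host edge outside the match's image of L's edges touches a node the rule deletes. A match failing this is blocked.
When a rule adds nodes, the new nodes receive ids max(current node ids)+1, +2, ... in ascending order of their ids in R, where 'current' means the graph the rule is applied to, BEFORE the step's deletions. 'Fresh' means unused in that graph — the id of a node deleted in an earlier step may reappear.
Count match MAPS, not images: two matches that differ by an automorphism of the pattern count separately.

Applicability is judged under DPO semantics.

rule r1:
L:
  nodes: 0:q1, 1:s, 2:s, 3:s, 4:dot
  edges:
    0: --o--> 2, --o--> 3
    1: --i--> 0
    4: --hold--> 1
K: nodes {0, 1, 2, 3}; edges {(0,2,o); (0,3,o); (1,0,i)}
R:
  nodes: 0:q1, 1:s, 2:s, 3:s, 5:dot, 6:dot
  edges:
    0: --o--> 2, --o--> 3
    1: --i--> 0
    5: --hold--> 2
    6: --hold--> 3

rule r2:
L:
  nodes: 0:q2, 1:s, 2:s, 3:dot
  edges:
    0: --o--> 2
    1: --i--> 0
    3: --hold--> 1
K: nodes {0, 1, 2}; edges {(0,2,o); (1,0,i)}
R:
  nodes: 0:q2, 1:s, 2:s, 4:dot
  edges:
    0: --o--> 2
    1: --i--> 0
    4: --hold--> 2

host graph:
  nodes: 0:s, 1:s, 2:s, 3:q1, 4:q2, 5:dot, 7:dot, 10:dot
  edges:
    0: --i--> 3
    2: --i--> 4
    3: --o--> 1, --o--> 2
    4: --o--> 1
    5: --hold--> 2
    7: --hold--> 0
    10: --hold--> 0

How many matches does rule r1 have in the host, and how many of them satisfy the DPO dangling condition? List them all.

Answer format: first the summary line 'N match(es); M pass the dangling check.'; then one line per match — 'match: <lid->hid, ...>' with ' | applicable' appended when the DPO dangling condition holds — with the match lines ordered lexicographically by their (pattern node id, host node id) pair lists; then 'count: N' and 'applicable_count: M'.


4 match(es); 4 pass the dangling check.
match: 0->3, 1->0, 2->1, 3->2, 4->7 | applicable
match: 0->3, 1->0, 2->1, 3->2, 4->10 | applicable
match: 0->3, 1->0, 2->2, 3->1, 4->7 | applicable
match: 0->3, 1->0, 2->2, 3->1, 4->10 | applicable
count: 4
applicable_count: 4


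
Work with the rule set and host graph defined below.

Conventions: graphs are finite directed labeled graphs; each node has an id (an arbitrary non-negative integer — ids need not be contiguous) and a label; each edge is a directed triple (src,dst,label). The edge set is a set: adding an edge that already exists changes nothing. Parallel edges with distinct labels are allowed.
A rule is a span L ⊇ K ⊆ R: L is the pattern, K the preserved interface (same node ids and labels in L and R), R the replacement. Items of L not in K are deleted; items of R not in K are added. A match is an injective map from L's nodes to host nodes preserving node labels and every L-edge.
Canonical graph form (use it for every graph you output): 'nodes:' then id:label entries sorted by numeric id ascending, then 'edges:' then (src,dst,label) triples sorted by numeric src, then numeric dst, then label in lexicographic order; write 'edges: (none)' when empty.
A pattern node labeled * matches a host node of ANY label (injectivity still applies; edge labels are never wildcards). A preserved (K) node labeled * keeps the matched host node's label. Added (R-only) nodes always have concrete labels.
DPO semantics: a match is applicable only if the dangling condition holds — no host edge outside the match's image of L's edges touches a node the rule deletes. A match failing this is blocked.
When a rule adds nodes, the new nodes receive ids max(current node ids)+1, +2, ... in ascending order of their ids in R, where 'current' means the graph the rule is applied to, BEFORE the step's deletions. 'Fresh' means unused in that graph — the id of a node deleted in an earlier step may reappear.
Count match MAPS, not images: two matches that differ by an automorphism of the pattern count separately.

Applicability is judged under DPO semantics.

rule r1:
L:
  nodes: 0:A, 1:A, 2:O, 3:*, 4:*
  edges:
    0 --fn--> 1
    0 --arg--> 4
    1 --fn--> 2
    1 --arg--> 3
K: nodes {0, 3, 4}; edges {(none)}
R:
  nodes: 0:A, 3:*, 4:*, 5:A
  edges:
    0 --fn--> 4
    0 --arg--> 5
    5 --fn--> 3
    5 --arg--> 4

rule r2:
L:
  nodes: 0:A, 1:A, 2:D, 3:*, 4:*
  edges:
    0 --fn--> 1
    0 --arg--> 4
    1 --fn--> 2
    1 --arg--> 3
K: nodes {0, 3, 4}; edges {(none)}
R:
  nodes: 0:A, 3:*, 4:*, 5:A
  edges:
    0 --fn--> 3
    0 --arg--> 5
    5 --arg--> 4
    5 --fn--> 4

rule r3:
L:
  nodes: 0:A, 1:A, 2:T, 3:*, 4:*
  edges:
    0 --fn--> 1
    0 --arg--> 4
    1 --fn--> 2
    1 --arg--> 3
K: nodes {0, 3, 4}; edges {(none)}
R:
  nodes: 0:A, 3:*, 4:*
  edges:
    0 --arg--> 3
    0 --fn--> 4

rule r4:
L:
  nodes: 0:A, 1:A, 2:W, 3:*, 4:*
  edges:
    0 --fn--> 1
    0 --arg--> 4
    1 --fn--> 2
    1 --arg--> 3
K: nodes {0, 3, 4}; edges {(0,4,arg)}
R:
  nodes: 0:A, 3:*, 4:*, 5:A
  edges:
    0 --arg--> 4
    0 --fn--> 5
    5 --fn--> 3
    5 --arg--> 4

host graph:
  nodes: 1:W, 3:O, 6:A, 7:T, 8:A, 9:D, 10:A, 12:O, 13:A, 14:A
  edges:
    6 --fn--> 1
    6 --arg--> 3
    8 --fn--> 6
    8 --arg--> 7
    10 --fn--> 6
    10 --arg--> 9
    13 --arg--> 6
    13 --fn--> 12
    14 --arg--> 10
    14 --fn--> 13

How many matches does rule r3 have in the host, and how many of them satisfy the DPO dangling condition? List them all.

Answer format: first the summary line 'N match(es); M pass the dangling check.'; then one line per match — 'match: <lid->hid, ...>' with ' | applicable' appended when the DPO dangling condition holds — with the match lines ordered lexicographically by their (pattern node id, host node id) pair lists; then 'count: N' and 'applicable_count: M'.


0 match(es); 0 pass the dangling check.
count: 0
applicable_count: 0


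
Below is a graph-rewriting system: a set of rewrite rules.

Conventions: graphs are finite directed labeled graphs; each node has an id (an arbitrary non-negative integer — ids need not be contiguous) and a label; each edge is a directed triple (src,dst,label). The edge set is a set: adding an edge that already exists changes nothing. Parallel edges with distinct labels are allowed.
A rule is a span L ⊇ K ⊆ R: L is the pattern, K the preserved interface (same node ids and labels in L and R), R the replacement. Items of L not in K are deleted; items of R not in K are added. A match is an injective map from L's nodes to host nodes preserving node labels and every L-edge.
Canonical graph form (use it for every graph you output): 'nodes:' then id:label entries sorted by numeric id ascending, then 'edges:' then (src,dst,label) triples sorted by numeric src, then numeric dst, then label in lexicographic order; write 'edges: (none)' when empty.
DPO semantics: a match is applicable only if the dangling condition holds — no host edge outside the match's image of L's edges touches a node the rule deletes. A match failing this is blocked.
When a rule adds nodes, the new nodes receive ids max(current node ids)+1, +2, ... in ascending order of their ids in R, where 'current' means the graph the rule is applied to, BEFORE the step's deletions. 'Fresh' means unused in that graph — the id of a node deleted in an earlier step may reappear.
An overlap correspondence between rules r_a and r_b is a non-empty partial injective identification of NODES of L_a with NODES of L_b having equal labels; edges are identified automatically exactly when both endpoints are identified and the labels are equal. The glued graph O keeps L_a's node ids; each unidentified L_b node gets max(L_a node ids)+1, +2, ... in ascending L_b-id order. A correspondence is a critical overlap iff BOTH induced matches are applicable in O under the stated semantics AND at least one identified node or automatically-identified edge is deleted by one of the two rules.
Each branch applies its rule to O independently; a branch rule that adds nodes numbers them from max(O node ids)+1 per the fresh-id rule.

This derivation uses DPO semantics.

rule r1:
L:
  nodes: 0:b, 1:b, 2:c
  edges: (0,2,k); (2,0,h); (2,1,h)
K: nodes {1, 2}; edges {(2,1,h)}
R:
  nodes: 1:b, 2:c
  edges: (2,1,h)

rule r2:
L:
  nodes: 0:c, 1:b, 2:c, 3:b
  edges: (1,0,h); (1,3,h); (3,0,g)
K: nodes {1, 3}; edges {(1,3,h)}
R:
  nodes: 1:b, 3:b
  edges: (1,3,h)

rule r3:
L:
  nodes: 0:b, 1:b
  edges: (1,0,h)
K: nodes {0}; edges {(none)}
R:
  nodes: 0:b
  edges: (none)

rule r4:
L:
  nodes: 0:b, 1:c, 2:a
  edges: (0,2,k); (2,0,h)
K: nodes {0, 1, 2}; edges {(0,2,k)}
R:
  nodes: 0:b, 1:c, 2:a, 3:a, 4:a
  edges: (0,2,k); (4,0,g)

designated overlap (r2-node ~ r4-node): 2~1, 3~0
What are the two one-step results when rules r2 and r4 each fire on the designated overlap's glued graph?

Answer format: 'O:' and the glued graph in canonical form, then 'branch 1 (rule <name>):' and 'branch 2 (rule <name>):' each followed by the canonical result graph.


O:
nodes: 0:c, 1:b, 2:c, 3:b, 4:a
edges: (1,0,h); (1,3,h); (3,0,g); (3,4,k); (4,3,h)
branch 1 (rule r2):
nodes: 1:b, 3:b, 4:a
edges: (1,3,h); (3,4,k); (4,3,h)
branch 2 (rule r4):
nodes: 0:c, 1:b, 2:c, 3:b, 4:a, 5:a, 6:a
edges: (1,0,h); (1,3,h); (3,0,g); (3,4,k); (6,3,g)


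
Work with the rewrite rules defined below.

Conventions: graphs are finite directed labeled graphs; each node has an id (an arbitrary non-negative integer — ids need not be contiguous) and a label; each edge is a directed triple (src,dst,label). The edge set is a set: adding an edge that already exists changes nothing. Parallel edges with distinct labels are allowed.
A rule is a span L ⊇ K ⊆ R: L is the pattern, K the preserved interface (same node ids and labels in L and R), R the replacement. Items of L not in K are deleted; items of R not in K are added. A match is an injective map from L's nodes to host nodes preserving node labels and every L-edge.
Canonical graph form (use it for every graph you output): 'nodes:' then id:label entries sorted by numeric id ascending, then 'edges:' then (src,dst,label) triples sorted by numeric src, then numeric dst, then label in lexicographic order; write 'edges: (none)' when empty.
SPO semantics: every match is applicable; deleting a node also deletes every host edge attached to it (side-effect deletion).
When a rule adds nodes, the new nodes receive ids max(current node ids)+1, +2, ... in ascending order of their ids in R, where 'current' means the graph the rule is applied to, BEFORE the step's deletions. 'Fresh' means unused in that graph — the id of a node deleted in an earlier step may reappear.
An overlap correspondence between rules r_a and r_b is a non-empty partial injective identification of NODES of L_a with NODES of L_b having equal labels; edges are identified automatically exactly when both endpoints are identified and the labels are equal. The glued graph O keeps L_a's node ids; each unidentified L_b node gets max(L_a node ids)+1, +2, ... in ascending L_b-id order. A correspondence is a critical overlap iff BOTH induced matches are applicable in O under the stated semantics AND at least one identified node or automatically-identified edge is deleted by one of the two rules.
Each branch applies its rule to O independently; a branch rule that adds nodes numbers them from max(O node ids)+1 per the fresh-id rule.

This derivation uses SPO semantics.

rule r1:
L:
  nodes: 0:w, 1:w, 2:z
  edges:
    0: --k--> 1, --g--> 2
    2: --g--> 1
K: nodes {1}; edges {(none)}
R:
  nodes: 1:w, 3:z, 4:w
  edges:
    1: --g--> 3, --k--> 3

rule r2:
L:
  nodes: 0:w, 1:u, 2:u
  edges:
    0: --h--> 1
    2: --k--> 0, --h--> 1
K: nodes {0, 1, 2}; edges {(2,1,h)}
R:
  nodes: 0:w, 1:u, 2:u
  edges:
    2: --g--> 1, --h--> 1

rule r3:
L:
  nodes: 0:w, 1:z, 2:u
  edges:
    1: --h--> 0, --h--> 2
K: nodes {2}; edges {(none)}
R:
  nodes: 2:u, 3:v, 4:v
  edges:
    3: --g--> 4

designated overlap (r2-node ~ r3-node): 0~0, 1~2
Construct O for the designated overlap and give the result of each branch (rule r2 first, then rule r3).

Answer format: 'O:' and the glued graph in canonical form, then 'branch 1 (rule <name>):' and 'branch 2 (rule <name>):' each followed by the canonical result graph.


O:
nodes: 0:w, 1:u, 2:u, 3:z
edges: (0,1,h); (2,0,k); (2,1,h); (3,0,h); (3,1,h)
branch 1 (rule r2):
nodes: 0:w, 1:u, 2:u, 3:z
edges: (2,1,g); (2,1,h); (3,0,h); (3,1,h)
branch 2 (rule r3):
nodes: 1:u, 2:u, 4:v, 5:v
edges: (2,1,h); (4,5,g)


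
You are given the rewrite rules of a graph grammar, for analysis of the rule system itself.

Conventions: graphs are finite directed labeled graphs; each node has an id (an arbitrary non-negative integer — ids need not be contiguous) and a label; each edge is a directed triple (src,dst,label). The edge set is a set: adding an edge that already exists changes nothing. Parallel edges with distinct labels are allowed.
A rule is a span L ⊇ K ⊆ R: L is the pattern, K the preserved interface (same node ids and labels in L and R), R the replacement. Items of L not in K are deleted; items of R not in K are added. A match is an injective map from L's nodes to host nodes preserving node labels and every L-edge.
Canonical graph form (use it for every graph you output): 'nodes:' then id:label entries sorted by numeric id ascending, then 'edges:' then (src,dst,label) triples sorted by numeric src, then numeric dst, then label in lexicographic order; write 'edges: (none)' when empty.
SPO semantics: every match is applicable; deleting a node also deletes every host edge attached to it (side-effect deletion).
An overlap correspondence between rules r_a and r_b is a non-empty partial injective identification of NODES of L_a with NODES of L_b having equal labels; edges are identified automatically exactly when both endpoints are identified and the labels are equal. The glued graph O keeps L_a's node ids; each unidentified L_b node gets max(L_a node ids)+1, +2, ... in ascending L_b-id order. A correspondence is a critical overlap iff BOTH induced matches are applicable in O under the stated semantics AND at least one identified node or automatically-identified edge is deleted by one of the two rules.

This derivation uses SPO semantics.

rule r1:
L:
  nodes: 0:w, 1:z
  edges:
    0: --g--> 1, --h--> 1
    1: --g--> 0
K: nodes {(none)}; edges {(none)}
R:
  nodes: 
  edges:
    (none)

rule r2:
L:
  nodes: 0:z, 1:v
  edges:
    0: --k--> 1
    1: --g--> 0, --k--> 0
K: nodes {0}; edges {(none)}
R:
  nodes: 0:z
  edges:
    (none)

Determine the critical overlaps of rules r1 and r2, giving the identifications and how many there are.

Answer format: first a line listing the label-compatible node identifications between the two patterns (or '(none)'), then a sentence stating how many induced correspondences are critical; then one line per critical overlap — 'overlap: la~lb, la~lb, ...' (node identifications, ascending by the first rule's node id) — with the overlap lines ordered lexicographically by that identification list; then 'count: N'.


label-compatible node identifications between L(r1) and L(r2): 1~0
1 of the induced correspondences is a critical overlap of r1 and r2.
overlap: 1~0
count: 1


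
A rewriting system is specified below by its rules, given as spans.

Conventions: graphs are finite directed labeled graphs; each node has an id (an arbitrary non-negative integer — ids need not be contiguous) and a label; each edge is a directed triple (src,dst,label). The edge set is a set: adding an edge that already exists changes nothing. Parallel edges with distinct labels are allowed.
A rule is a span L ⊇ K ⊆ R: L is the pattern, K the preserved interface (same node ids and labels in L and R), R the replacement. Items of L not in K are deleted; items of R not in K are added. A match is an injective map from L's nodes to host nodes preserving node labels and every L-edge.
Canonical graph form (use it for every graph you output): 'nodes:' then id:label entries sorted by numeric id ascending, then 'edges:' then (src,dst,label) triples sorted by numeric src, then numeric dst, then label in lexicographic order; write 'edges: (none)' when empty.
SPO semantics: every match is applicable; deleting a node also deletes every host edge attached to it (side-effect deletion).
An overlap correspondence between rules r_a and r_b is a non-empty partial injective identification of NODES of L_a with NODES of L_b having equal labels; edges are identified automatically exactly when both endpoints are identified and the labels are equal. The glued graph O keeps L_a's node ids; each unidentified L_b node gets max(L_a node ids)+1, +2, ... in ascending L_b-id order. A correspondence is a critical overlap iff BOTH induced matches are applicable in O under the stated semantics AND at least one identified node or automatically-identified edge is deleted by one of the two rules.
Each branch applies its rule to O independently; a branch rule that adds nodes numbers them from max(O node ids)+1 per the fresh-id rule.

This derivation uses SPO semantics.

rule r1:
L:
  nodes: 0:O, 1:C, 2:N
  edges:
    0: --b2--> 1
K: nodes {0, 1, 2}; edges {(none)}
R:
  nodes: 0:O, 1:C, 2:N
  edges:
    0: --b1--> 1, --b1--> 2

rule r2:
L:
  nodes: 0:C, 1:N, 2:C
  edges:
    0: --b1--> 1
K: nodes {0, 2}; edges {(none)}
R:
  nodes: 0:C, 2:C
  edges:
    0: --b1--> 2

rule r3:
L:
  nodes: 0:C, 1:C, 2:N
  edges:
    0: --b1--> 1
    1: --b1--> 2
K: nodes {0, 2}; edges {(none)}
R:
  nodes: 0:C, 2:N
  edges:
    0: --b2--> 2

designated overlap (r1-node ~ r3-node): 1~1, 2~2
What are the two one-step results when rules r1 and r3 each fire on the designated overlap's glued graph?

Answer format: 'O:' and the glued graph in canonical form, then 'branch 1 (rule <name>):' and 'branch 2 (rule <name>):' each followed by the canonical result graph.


O:
nodes: 0:O, 1:C, 2:N, 3:C
edges: (0,1,b2); (1,2,b1); (3,1,b1)
branch 1 (rule r1):
nodes: 0:O, 1:C, 2:N, 3:C
edges: (0,1,b1); (0,2,b1); (1,2,b1); (3,1,b1)
branch 2 (rule r3):
nodes: 0:O, 2:N, 3:C
edges: (3,2,b2)


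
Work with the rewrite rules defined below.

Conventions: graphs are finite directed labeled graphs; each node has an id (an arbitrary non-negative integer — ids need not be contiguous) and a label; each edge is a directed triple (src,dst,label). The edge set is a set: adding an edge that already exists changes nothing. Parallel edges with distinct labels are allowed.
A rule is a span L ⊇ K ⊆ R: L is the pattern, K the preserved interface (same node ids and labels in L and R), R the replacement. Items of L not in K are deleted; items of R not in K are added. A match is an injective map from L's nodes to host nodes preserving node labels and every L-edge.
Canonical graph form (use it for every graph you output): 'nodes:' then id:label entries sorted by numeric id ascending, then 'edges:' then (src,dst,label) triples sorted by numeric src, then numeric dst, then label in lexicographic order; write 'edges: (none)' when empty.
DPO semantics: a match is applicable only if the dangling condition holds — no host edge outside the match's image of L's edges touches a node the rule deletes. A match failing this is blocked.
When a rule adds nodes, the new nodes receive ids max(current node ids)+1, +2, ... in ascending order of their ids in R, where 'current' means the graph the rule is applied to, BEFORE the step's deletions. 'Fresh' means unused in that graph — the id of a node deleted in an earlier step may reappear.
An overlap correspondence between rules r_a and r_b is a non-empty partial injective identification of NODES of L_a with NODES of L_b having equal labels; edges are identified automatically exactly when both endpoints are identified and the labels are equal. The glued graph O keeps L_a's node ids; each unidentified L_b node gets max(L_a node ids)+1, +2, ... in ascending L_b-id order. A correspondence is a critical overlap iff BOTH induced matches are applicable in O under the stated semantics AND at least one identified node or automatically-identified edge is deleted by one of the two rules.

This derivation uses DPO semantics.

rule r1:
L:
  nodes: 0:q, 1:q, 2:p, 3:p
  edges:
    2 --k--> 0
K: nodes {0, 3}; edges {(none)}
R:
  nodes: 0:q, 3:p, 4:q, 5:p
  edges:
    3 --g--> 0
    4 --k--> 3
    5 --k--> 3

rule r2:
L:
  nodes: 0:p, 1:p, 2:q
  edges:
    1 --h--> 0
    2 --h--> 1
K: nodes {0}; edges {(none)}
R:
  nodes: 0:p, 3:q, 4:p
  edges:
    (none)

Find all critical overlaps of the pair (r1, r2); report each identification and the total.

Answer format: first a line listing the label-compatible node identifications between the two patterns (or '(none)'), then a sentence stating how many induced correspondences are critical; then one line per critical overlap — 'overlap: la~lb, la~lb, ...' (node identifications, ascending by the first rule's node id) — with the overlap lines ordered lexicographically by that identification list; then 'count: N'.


label-compatible node identifications between L(r1) and L(r2): 0~2, 1~2, 2~0, 2~1, 3~0, 3~1
1 of the induced correspondences is a critical overlap of r1 and r2.
overlap: 3~1
count: 1


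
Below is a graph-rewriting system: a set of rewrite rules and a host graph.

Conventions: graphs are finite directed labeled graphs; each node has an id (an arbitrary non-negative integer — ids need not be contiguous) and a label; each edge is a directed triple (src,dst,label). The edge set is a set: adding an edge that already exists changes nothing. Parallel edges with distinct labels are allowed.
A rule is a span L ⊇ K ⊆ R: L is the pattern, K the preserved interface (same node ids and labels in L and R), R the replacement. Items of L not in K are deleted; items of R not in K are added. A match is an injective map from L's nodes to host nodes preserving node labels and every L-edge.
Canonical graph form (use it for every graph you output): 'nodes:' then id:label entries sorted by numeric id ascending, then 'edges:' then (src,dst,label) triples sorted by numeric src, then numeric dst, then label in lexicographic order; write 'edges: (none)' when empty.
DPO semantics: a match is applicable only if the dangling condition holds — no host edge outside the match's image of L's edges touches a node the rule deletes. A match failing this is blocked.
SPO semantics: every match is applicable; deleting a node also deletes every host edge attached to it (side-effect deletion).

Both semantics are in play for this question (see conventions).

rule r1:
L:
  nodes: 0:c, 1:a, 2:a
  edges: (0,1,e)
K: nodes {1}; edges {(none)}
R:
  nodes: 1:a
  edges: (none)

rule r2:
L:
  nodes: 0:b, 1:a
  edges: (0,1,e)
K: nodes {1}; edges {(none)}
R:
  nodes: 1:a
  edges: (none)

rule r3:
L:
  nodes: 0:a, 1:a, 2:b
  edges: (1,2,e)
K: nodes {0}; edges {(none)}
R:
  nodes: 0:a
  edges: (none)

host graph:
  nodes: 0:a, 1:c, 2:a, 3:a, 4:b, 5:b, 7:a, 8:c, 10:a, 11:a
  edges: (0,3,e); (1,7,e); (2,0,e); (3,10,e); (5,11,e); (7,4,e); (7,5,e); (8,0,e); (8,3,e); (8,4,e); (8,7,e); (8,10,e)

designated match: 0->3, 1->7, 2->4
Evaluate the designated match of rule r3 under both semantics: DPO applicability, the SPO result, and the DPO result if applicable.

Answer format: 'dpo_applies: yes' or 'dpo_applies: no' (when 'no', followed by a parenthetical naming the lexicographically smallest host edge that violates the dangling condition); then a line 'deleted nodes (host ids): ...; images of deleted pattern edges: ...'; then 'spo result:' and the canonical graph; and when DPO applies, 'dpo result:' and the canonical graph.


dpo_applies: no
(the rule deletes node 7, which keeps host edge (1,7,e) outside the match image — the dangling condition fails, DPO blocks; SPO proceeds and side-deletes such edges)
deleted nodes (host ids): 4, 7; images of deleted pattern edges: (7,4,e)
spo result:
nodes: 0:a, 1:c, 2:a, 3:a, 5:b, 8:c, 10:a, 11:a
edges: (0,3,e); (2,0,e); (3,10,e); (5,11,e); (8,0,e); (8,3,e); (8,10,e)


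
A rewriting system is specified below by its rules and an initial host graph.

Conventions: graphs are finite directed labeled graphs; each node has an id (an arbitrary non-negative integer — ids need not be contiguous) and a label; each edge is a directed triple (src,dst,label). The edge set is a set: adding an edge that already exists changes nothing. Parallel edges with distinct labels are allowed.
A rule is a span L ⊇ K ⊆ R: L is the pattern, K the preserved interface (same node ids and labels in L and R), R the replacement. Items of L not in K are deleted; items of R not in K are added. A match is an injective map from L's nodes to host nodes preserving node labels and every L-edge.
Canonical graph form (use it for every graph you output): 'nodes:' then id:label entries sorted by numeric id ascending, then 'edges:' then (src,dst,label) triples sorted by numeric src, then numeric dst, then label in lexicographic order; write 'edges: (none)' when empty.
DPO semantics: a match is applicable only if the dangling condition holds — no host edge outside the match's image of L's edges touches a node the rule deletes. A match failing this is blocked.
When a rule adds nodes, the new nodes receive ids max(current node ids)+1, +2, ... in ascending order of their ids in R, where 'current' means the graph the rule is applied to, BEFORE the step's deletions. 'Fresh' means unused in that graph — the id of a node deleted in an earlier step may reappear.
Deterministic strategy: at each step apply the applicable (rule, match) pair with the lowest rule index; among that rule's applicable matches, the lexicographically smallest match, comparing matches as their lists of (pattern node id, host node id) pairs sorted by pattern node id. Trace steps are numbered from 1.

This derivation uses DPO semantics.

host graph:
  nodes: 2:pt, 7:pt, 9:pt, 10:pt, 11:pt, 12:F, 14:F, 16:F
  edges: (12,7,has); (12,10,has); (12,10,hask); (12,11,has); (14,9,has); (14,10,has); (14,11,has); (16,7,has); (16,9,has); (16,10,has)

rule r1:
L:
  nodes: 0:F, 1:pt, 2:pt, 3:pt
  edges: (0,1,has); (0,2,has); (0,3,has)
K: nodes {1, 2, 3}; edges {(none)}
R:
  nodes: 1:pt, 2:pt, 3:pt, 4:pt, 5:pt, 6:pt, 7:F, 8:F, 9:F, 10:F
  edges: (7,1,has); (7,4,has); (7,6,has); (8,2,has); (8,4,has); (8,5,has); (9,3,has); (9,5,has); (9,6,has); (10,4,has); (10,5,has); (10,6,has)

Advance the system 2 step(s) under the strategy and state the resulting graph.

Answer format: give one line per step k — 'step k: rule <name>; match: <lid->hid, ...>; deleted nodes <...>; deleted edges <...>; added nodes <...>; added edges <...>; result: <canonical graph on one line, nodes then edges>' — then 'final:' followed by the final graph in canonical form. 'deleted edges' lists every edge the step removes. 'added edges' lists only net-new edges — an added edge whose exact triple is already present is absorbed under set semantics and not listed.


step 1: rule r1; match: 0->14, 1->9, 2->10, 3->11; deleted nodes 14; deleted edges (14,9,has); (14,10,has); (14,11,has); added nodes 17, 18, 19, 20, 21, 22, 23; added edges (20,9,has); (20,17,has); (20,19,has); (21,10,has); (21,17,has); (21,18,has); (22,11,has); (22,18,has); (22,19,has); (23,17,has); (23,18,has); (23,19,has); result: nodes: 2:pt, 7:pt, 9:pt, 10:pt, 11:pt, 12:F, 16:F, 17:pt, 18:pt, 19:pt, 20:F, 21:F, 22:F, 23:F edges: (12,7,has); (12,10,has); (12,10,hask); (12,11,has); (16,7,has); (16,9,has); (16,10,has); (20,9,has); (20,17,has); (20,19,has); (21,10,has); (21,17,has); (21,18,has); (22,11,has); (22,18,has); (22,19,has); (23,17,has); (23,18,has); (23,19,has)
step 2: rule r1; match: 0->16, 1->7, 2->9, 3->10; deleted nodes 16; deleted edges (16,7,has); (16,9,has); (16,10,has); added nodes 24, 25, 26, 27, 28, 29, 30; added edges (27,7,has); (27,24,has); (27,26,has); (28,9,has); (28,24,has); (28,25,has); (29,10,has); (29,25,has); (29,26,has); (30,24,has); (30,25,has); (30,26,has); result: nodes: 2:pt, 7:pt, 9:pt, 10:pt, 11:pt, 12:F, 17:pt, 18:pt, 19:pt, 20:F, 21:F, 22:F, 23:F, 24:pt, 25:pt, 26:pt, 27:F, 28:F, 29:F, 30:F edges: (12,7,has); (12,10,has); (12,10,hask); (12,11,has); (20,9,has); (20,17,has); (20,19,has); (21,10,has); (21,17,has); (21,18,has); (22,11,has); (22,18,has); (22,19,has); (23,17,has); (23,18,has); (23,19,has); (27,7,has); (27,24,has); (27,26,has); (28,9,has); (28,24,has); (28,25,has); (29,10,has); (29,25,has); (29,26,has); (30,24,has); (30,25,has); (30,26,has)
final:
nodes: 2:pt, 7:pt, 9:pt, 10:pt, 11:pt, 12:F, 17:pt, 18:pt, 19:pt, 20:F, 21:F, 22:F, 23:F, 24:pt, 25:pt, 26:pt, 27:F, 28:F, 29:F, 30:F
edges: (12,7,has); (12,10,has); (12,10,hask); (12,11,has); (20,9,has); (20,17,has); (20,19,has); (21,10,has); (21,17,has); (21,18,has); (22,11,has); (22,18,has); (22,19,has); (23,17,has); (23,18,has); (23,19,has); (27,7,has); (27,24,has); (27,26,has); (28,9,has); (28,24,has); (28,25,has); (29,10,has); (29,25,has); (29,26,has); (30,24,has); (30,25,has); (30,26,has)


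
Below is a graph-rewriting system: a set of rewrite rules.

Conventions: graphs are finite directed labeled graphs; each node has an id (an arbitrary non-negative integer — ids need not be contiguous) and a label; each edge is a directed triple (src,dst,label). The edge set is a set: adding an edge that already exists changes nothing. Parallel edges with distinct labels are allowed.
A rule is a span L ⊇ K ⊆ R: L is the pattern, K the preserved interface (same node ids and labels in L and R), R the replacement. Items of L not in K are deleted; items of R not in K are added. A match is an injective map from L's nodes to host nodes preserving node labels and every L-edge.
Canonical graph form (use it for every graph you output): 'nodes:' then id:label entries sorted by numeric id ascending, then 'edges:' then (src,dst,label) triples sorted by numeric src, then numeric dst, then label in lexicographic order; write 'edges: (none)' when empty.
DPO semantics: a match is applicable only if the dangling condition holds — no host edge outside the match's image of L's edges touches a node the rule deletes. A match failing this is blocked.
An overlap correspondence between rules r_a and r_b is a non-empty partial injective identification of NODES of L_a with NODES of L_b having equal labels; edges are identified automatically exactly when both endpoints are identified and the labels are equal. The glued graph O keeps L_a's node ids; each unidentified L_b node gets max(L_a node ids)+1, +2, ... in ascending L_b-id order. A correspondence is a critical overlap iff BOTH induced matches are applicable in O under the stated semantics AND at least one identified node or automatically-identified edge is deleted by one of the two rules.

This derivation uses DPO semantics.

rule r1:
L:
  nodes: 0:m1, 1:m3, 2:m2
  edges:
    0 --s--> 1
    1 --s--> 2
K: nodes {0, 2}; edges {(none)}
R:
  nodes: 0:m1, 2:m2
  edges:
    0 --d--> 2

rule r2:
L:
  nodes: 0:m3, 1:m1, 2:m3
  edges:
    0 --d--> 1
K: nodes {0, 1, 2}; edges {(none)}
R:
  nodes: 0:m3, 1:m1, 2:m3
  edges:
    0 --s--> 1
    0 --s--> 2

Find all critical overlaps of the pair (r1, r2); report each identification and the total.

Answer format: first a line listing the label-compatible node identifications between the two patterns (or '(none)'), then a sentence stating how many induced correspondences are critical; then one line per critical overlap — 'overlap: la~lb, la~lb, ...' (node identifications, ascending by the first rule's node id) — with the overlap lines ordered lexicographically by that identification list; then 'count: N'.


label-compatible node identifications between L(r1) and L(r2): 0~1, 1~0, 1~2
2 of the induced correspondences are critical overlaps of r1 and r2.
overlap: 0~1, 1~2
overlap: 1~2
count: 2


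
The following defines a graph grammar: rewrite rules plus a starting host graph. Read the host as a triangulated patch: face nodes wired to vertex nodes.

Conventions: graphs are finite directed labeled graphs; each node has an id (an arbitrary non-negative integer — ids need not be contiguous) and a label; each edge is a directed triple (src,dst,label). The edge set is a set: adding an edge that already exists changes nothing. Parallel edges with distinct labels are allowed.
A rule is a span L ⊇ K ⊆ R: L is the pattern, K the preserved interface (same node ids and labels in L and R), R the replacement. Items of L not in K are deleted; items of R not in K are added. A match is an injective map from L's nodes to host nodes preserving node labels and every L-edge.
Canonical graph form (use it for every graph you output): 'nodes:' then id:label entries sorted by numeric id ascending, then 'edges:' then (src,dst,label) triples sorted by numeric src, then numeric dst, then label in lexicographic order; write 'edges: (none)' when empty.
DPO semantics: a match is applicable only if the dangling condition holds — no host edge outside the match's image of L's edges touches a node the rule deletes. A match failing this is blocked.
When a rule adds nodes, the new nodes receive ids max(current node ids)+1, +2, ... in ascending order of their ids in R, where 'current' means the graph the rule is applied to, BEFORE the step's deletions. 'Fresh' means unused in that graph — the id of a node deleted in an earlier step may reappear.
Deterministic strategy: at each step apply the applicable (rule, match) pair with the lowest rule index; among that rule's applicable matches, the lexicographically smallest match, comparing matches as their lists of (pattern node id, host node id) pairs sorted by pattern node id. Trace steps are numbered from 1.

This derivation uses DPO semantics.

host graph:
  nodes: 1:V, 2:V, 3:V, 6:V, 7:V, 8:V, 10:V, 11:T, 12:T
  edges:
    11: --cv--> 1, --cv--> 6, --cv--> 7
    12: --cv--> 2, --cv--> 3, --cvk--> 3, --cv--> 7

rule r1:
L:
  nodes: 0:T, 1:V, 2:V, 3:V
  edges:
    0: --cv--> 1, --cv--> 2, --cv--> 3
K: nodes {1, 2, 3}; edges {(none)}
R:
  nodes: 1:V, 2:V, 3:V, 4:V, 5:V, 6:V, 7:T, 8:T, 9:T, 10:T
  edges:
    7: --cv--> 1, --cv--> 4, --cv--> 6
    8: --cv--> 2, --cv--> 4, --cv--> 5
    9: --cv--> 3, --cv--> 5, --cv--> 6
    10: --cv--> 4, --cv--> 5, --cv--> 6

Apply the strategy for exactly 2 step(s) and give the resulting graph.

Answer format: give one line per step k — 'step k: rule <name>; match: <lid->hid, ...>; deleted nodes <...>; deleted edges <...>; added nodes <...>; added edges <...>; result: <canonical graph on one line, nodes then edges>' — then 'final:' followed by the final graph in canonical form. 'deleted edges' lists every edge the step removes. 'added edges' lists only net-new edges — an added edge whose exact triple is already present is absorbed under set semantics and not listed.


step 1: rule r1; match: 0->11, 1->1, 2->6, 3->7; deleted nodes 11; deleted edges (11,1,cv); (11,6,cv); (11,7,cv); added nodes 13, 14, 15, 16, 17, 18, 19; added edges (16,1,cv); (16,13,cv); (16,15,cv); (17,6,cv); (17,13,cv); (17,14,cv); (18,7,cv); (18,14,cv); (18,15,cv); (19,13,cv); (19,14,cv); (19,15,cv); result: nodes: 1:V, 2:V, 3:V, 6:V, 7:V, 8:V, 10:V, 12:T, 13:V, 14:V, 15:V, 16:T, 17:T, 18:T, 19:T edges: (12,2,cv); (12,3,cv); (12,3,cvk); (12,7,cv); (16,1,cv); (16,13,cv); (16,15,cv); (17,6,cv); (17,13,cv); (17,14,cv); (18,7,cv); (18,14,cv); (18,15,cv); (19,13,cv); (19,14,cv); (19,15,cv)
step 2: rule r1; match: 0->16, 1->1, 2->13, 3->15; deleted nodes 16; deleted edges (16,1,cv); (16,13,cv); (16,15,cv); added nodes 20, 21, 22, 23, 24, 25, 26; added edges (23,1,cv); (23,20,cv); (23,22,cv); (24,13,cv); (24,20,cv); (24,21,cv); (25,15,cv); (25,21,cv); (25,22,cv); (26,20,cv); (26,21,cv); (26,22,cv); result: nodes: 1:V, 2:V, 3:V, 6:V, 7:V, 8:V, 10:V, 12:T, 13:V, 14:V, 15:V, 17:T, 18:T, 19:T, 20:V, 21:V, 22:V, 23:T, 24:T, 25:T, 26:T edges: (12,2,cv); (12,3,cv); (12,3,cvk); (12,7,cv); (17,6,cv); (17,13,cv); (17,14,cv); (18,7,cv); (18,14,cv); (18,15,cv); (19,13,cv); (19,14,cv); (19,15,cv); (23,1,cv); (23,20,cv); (23,22,cv); (24,13,cv); (24,20,cv); (24,21,cv); (25,15,cv); (25,21,cv); (25,22,cv); (26,20,cv); (26,21,cv); (26,22,cv)
final:
nodes: 1:V, 2:V, 3:V, 6:V, 7:V, 8:V, 10:V, 12:T, 13:V, 14:V, 15:V, 17:T, 18:T, 19:T, 20:V, 21:V, 22:V, 23:T, 24:T, 25:T, 26:T
edges: (12,2,cv); (12,3,cv); (12,3,cvk); (12,7,cv); (17,6,cv); (17,13,cv); (17,14,cv); (18,7,cv); (18,14,cv); (18,15,cv); (19,13,cv); (19,14,cv); (19,15,cv); (23,1,cv); (23,20,cv); (23,22,cv); (24,13,cv); (24,20,cv); (24,21,cv); (25,15,cv); (25,21,cv); (25,22,cv); (26,20,cv); (26,21,cv); (26,22,cv)


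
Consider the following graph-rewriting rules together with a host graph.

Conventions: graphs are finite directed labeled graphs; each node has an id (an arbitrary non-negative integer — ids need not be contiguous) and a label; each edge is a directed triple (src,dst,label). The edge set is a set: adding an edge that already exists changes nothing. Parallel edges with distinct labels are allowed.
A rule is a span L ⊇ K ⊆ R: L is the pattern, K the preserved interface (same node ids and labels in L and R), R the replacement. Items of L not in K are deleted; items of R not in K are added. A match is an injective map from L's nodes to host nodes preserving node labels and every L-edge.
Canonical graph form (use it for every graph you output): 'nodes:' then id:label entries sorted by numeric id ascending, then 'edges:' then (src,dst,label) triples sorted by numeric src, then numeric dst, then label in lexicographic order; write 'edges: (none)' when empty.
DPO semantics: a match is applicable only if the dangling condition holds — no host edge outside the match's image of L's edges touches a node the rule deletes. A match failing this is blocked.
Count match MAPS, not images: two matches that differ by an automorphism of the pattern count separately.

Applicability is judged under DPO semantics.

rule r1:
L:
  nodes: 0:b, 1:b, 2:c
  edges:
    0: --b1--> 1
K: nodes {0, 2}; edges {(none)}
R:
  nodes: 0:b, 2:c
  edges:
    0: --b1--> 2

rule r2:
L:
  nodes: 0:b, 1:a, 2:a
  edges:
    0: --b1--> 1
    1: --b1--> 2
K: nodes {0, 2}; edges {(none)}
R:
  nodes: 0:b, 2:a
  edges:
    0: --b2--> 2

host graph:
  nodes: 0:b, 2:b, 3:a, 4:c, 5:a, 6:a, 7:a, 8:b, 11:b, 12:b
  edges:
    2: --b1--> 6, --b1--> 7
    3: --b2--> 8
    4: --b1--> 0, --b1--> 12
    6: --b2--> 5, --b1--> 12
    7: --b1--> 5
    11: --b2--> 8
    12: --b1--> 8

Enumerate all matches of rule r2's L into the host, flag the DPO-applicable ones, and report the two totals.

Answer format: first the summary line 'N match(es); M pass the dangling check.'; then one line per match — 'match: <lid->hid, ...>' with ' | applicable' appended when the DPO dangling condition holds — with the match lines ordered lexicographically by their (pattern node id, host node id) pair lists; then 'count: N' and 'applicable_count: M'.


1 match(es); 1 pass the dangling check.
match: 0->2, 1->7, 2->5 | applicable
count: 1
applicable_count: 1


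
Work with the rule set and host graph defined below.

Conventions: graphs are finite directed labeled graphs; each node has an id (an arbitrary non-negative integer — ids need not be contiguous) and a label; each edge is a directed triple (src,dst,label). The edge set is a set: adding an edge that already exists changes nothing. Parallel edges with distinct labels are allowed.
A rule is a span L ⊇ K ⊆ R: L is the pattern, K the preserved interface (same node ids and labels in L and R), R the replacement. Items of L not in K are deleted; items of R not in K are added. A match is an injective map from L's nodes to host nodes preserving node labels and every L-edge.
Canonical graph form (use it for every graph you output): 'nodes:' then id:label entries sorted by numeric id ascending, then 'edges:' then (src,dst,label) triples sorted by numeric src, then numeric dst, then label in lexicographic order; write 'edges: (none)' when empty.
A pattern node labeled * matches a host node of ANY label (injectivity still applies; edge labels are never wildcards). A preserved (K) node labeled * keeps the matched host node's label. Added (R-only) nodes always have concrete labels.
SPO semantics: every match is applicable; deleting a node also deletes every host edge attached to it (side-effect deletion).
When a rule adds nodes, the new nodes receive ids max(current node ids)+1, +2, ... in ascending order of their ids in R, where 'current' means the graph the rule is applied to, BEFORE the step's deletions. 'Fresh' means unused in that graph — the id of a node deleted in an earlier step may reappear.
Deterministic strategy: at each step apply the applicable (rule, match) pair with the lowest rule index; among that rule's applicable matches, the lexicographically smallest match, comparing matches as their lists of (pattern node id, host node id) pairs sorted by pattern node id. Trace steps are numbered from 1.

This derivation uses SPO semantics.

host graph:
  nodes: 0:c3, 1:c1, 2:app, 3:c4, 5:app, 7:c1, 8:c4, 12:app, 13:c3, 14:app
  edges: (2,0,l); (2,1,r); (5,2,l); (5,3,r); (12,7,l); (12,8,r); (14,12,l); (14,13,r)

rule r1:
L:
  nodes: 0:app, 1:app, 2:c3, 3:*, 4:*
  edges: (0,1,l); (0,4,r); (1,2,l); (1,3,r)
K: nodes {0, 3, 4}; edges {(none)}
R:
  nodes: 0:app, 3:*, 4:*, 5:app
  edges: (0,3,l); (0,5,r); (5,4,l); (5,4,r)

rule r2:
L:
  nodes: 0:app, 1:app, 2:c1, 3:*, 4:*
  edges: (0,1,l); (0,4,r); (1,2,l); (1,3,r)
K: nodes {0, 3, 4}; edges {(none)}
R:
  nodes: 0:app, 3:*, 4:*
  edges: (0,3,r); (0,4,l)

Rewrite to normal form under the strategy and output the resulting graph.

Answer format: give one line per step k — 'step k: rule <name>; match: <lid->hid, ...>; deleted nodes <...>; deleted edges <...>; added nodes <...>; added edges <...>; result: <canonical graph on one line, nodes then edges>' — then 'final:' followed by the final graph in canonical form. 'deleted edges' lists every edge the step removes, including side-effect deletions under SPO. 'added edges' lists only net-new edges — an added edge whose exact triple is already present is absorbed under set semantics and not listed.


step 1: rule r1; match: 0->5, 1->2, 2->0, 3->1, 4->3; deleted nodes 0, 2; deleted edges (2,0,l); (2,1,r); (5,2,l); (5,3,r); added nodes 15; added edges (5,1,l); (5,15,r); (15,3,l); (15,3,r); result: nodes: 1:c1, 3:c4, 5:app, 7:c1, 8:c4, 12:app, 13:c3, 14:app, 15:app edges: (5,1,l); (5,15,r); (12,7,l); (12,8,r); (14,12,l); (14,13,r); (15,3,l); (15,3,r)
step 2: rule r2; match: 0->14, 1->12, 2->7, 3->8, 4->13; deleted nodes 7, 12; deleted edges (12,7,l); (12,8,r); (14,12,l); (14,13,r); added nodes (none); added edges (14,8,r); (14,13,l); result: nodes: 1:c1, 3:c4, 5:app, 8:c4, 13:c3, 14:app, 15:app edges: (5,1,l); (5,15,r); (14,8,r); (14,13,l); (15,3,l); (15,3,r)
final:
nodes: 1:c1, 3:c4, 5:app, 8:c4, 13:c3, 14:app, 15:app
edges: (5,1,l); (5,15,r); (14,8,r); (14,13,l); (15,3,l); (15,3,r)
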